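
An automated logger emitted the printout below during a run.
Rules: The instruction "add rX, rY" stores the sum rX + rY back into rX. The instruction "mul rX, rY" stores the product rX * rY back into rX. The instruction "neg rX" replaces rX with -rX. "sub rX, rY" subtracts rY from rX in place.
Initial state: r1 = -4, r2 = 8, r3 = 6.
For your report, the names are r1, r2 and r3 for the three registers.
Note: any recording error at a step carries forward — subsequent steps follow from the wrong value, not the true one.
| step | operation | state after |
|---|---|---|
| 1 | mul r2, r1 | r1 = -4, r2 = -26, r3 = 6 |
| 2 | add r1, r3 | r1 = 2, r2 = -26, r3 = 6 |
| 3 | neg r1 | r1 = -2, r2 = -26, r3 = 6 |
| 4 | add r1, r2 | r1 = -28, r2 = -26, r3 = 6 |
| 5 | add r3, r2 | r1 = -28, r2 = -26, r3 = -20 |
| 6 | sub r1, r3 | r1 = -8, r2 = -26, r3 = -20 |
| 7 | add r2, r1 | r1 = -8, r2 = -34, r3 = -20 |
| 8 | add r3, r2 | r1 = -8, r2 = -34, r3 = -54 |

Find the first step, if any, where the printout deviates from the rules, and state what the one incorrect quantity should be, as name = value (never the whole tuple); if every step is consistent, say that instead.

Step 1: r2 = 8 * -4 = -32 — the printout has a different value.
Step 1 is the first one off; corrected, r2 = -32.

step 1, r2 = -32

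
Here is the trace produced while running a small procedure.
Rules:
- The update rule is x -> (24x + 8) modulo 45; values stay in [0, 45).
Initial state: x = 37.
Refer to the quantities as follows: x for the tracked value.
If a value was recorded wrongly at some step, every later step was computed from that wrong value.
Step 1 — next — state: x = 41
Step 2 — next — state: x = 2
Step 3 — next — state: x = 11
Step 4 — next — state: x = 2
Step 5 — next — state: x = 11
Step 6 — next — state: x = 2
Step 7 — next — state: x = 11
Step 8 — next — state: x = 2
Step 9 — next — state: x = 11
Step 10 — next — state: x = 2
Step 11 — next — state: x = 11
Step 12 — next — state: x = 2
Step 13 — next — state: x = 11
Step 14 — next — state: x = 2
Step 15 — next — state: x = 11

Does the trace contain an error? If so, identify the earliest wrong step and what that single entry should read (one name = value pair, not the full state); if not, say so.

step 1: x = (24*37 + 8) mod 45 = 41 -> confirmed correct
step 2: x = (24*41 + 8) mod 45 = 2 -> no discrepancy
step 3: x = (24*2 + 8) mod 45 = 11 -> verified
step 4: x = (24*11 + 8) mod 45 = 2 -> matches
step 5: x = (24*2 + 8) mod 45 = 11 -> exactly as logged
step 6: x = (24*11 + 8) mod 45 = 2 -> checks out
step 7: x = (24*2 + 8) mod 45 = 11 -> verified
step 8: x = (24*11 + 8) mod 45 = 2 -> in agreement
step 9: x = (24*2 + 8) mod 45 = 11 -> verified
step 10: x = (24*11 + 8) mod 45 = 2 -> confirmed correct
step 11: x = (24*2 + 8) mod 45 = 11 -> verified
step 12: x = (24*11 + 8) mod 45 = 2 -> agrees with the trace
step 13: x = (24*2 + 8) mod 45 = 11 -> exactly as logged
step 14: x = (24*11 + 8) mod 45 = 2 -> same as recorded
step 15: x = (24*2 + 8) mod 45 = 11 -> verified
All steps check out; nothing to correct.

no error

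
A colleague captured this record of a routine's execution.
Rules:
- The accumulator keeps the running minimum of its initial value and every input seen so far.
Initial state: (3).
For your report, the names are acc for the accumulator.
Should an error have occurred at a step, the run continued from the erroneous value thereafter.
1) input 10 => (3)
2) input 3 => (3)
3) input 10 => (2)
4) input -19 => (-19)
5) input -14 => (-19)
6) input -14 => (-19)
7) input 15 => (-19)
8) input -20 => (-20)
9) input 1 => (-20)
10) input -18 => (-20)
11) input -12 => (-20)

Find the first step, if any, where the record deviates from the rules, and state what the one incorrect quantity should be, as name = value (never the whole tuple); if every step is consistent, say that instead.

step 1: acc = min(3, 10) = 3 -> confirmed correct
step 2: acc = min(3, 3) = 3 -> consistent with the record
step 3: acc = min(3, 10) = 3 -> the entry is off here
The earliest wrong entry is at step 3: it should read acc = 3.

step 3, acc = 3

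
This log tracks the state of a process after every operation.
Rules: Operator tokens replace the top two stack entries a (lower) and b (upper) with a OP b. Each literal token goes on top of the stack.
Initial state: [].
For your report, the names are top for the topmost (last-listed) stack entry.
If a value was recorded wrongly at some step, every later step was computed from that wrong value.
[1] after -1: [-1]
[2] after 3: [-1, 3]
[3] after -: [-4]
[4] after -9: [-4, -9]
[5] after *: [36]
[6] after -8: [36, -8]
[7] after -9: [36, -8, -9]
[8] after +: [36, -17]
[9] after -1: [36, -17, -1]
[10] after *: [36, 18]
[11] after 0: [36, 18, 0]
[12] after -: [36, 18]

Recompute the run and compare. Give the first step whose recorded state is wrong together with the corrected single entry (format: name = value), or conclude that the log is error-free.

step 10, top = 17

Step 1: push -1: top = -1 — in agreement.
Step 2: push 3: top = 3 — confirmed correct.
Step 3: -1 - 3 = -4 — no discrepancy.
Step 4: push -9: top = -9 — confirmed correct.
Step 5: -4 * -9 = 36 — same as recorded.
Step 6: push -8: top = -8 — agrees with the log.
Step 7: push -9: top = -9 — matches.
Step 8: -8 + -9 = -17 — same as recorded.
Step 9: push -1: top = -1 — consistent with the log.
Step 10: -17 * -1 = 17 — the recorded entry deviates here.
First incorrect step: 10; the correct value is top = 17.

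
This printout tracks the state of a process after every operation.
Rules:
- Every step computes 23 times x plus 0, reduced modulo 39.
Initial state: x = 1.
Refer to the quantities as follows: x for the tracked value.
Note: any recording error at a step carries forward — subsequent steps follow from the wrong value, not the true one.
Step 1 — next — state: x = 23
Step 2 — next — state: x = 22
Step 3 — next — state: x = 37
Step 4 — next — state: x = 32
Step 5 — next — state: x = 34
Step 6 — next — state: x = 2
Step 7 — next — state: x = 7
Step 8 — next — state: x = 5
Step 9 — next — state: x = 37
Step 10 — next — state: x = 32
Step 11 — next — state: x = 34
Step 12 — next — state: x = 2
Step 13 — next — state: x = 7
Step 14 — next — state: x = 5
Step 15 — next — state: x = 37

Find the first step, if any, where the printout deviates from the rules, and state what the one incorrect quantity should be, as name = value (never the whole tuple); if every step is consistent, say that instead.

Step 1: x = (23*1 + 0) mod 39 = 23 — no discrepancy.
Step 2: x = (23*23 + 0) mod 39 = 22 — verified.
Step 3: x = (23*22 + 0) mod 39 = 38 — first mismatch against the printout.
So the first discrepancy is step 3, where the right value is x = 38.

step 3, x = 38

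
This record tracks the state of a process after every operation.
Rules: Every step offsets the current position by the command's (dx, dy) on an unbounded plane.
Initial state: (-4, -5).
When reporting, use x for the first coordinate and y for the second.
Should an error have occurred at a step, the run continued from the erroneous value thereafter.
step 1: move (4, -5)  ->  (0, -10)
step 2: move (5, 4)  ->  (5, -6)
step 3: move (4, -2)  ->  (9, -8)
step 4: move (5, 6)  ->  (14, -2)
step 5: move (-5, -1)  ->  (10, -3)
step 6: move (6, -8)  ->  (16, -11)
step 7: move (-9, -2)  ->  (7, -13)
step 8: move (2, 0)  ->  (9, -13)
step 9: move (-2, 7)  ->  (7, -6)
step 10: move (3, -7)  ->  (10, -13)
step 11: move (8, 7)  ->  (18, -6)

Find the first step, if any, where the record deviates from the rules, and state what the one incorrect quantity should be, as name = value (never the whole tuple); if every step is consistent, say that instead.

step 5, x = 9

Step 1: x = -4 + (4) = 0, y = -5 + (-5) = -10 — agrees with the record.
Step 2: x = 0 + (5) = 5, y = -10 + (4) = -6 — same as recorded.
Step 3: x = 5 + (4) = 9, y = -6 + (-2) = -8 — matches.
Step 4: x = 9 + (5) = 14, y = -8 + (6) = -2 — exactly as logged.
Step 5: x = 14 + (-5) = 9, y = -2 + (-1) = -3 — the record has a different value.
So the first discrepancy is step 5, where the right value is x = 9.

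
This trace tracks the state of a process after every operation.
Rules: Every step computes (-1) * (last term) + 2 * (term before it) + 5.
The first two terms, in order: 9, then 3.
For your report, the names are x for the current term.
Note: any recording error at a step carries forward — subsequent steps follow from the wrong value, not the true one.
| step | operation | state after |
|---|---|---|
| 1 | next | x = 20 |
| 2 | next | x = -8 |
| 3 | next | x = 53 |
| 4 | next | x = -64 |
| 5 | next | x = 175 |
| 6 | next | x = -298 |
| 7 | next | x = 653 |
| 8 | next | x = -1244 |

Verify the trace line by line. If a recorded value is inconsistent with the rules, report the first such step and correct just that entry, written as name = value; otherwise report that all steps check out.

Step 1: x = -1*(3) + (2)*(9) + (5) = 20 — agrees with the trace.
Step 2: x = -1*(20) + (2)*(3) + (5) = -9 — a discrepancy with the trace.
That makes step 2 the first incorrect line — x = -9 is what it should show.

step 2, x = -9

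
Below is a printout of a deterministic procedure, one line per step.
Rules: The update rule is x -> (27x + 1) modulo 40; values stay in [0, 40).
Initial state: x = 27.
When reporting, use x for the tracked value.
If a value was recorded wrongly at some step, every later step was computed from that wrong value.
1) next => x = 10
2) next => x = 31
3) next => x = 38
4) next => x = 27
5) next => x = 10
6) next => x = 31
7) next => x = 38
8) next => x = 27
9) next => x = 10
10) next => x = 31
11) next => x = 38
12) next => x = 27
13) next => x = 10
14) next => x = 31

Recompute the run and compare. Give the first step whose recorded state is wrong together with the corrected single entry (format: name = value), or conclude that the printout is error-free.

no error

1. x = (27*27 + 1) mod 40 = 10 (matches)
2. x = (27*10 + 1) mod 40 = 31 (same as recorded)
3. x = (27*31 + 1) mod 40 = 38 (no discrepancy)
4. x = (27*38 + 1) mod 40 = 27 (exactly as logged)
5. x = (27*27 + 1) mod 40 = 10 (confirmed correct)
6. x = (27*10 + 1) mod 40 = 31 (matches)
7. x = (27*31 + 1) mod 40 = 38 (verified)
8. x = (27*38 + 1) mod 40 = 27 (matches)
9. x = (27*27 + 1) mod 40 = 10 (checks out)
10. x = (27*10 + 1) mod 40 = 31 (same as recorded)
11. x = (27*31 + 1) mod 40 = 38 (in agreement)
12. x = (27*38 + 1) mod 40 = 27 (checks out)
13. x = (27*27 + 1) mod 40 = 10 (confirmed correct)
14. x = (27*10 + 1) mod 40 = 31 (exactly as logged)
Nothing is out of place; the run is error-free.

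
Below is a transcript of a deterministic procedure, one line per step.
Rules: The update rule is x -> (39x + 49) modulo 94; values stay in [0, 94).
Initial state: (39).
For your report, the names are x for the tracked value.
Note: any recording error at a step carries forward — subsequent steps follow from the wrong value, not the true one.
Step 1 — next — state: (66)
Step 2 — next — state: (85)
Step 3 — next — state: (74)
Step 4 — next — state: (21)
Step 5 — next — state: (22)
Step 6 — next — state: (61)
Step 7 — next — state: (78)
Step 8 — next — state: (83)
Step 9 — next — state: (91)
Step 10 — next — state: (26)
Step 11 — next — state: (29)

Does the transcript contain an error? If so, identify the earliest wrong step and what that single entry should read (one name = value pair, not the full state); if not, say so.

step 9, x = 90

Step 1: x = (39*39 + 49) mod 94 = 66 — no discrepancy.
Step 2: x = (39*66 + 49) mod 94 = 85 — consistent with the transcript.
Step 3: x = (39*85 + 49) mod 94 = 74 — checks out.
Step 4: x = (39*74 + 49) mod 94 = 21 — in agreement.
Step 5: x = (39*21 + 49) mod 94 = 22 — confirmed correct.
Step 6: x = (39*22 + 49) mod 94 = 61 — checks out.
Step 7: x = (39*61 + 49) mod 94 = 78 — agrees with the transcript.
Step 8: x = (39*78 + 49) mod 94 = 83 — consistent with the transcript.
Step 9: x = (39*83 + 49) mod 94 = 90 — the recorded entry deviates here.
The earliest wrong entry is at step 9: it should read x = 90.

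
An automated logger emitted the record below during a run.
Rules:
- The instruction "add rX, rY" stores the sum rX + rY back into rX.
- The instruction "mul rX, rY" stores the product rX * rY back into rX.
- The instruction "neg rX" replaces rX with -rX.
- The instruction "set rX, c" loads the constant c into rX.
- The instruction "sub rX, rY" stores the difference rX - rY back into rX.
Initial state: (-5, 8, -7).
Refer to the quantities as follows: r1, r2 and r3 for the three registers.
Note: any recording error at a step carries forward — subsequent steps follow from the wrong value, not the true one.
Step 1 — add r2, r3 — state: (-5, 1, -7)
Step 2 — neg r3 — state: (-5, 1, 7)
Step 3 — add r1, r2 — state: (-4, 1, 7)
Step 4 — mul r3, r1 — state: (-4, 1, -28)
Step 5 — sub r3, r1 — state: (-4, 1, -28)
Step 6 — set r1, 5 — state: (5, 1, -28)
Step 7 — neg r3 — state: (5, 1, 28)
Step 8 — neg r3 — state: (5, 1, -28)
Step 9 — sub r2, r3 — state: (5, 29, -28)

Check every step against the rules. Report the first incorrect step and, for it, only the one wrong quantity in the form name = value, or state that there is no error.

Step 1: r2 = 8 + -7 = 1 — matches.
Step 2: r3 = -(-7) = 7 — consistent with the record.
Step 3: r1 = -5 + 1 = -4 — same as recorded.
Step 4: r3 = 7 * -4 = -28 — matches.
Step 5: r3 = -28 - -4 = -24 — first mismatch against the record.
So the first discrepancy is step 5, where the right value is r3 = -24.

step 5, r3 = -24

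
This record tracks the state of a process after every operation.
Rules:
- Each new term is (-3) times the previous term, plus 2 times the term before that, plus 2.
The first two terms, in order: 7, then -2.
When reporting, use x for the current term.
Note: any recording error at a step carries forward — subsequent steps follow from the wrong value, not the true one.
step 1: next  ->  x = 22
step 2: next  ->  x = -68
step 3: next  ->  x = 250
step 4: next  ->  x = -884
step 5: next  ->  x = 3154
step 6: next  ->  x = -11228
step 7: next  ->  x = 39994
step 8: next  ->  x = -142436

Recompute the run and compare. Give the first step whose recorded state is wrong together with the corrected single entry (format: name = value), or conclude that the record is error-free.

step 1: x = -3*(-2) + (2)*(7) + (2) = 22 -> same as recorded
step 2: x = -3*(22) + (2)*(-2) + (2) = -68 -> in agreement
step 3: x = -3*(-68) + (2)*(22) + (2) = 250 -> confirmed correct
step 4: x = -3*(250) + (2)*(-68) + (2) = -884 -> confirmed correct
step 5: x = -3*(-884) + (2)*(250) + (2) = 3154 -> agrees with the record
step 6: x = -3*(3154) + (2)*(-884) + (2) = -11228 -> checks out
step 7: x = -3*(-11228) + (2)*(3154) + (2) = 39994 -> consistent with the record
step 8: x = -3*(39994) + (2)*(-11228) + (2) = -142436 -> no discrepancy
The recomputation confirms every line.

no error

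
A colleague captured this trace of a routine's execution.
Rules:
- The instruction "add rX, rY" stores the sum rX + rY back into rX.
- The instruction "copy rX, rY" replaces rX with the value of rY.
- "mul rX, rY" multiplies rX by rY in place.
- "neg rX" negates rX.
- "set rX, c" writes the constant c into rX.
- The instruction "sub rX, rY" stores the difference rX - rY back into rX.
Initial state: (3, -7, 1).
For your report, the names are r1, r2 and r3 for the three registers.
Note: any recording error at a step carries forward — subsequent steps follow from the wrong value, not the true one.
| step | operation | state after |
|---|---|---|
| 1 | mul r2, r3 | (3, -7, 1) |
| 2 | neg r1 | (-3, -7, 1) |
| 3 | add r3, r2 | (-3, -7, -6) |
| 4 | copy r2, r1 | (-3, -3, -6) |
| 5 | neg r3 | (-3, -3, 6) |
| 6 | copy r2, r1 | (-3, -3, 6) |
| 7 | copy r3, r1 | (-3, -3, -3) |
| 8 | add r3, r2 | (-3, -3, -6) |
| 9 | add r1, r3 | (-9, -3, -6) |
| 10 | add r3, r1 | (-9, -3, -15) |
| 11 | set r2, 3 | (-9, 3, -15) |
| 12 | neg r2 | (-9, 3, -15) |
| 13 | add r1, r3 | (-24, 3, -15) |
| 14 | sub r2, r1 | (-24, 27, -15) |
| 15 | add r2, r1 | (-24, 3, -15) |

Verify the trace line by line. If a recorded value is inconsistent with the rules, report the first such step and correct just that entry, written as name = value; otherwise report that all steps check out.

step 1: r2 = -7 * 1 = -7 -> confirmed correct
step 2: r1 = -(3) = -3 -> same as recorded
step 3: r3 = 1 + -7 = -6 -> exactly as logged
step 4: r2 = -3 -> matches
step 5: r3 = -(-6) = 6 -> checks out
step 6: r2 = -3 -> checks out
step 7: r3 = -3 -> in agreement
step 8: r3 = -3 + -3 = -6 -> verified
step 9: r1 = -3 + -6 = -9 -> same as recorded
step 10: r3 = -6 + -9 = -15 -> consistent with the trace
step 11: r2 = 3 -> same as recorded
step 12: r2 = -(3) = -3 -> the recorded entry deviates here
The earliest wrong entry is at step 12: it should read r2 = -3.

step 12, r2 = -3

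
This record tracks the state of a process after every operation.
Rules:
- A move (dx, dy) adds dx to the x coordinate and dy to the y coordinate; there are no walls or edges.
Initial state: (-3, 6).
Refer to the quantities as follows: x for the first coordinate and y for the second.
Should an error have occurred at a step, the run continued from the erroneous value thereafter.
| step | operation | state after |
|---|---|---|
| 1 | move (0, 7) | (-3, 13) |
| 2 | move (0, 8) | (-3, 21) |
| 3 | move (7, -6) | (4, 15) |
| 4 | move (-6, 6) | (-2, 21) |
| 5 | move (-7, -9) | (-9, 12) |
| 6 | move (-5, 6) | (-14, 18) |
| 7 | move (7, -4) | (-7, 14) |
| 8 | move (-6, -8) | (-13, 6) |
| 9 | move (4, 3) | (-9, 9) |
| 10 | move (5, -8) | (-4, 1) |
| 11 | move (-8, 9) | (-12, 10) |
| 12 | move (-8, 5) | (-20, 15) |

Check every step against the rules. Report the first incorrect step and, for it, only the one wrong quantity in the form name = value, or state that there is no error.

no error

Recomputing the run from the initial state:
step 1: x = -3, y = 13
step 2: x = -3, y = 21
step 3: x = 4, y = 15
step 4: x = -2, y = 21
step 5: x = -9, y = 12
step 6: x = -14, y = 18
step 7: x = -7, y = 14
step 8: x = -13, y = 6
step 9: x = -9, y = 9
step 10: x = -4, y = 1
step 11: x = -12, y = 10
step 12: x = -20, y = 15
This matches the record at every step.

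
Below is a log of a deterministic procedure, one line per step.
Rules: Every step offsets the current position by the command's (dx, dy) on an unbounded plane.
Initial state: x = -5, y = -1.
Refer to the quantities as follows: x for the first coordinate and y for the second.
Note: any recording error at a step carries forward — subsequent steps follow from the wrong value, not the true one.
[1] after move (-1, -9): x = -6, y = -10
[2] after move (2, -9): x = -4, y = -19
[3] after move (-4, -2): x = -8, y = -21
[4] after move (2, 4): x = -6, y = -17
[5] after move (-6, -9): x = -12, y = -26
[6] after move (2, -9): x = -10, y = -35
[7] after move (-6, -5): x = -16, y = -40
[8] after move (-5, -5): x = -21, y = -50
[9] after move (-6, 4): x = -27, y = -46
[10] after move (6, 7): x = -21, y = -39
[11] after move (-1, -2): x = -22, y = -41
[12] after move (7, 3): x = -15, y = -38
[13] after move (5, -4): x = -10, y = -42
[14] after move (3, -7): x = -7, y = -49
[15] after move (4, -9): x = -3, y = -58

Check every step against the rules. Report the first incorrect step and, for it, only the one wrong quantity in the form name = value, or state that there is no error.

Recomputing the run from the initial state:
step 1: x = -6, y = -10
step 2: x = -4, y = -19
step 3: x = -8, y = -21
step 4: x = -6, y = -17
step 5: x = -12, y = -26
step 6: x = -10, y = -35
step 7: x = -16, y = -40
step 8: x = -21, y = -45
step 9: x = -27, y = -41
step 10: x = -21, y = -34
step 11: x = -22, y = -36
step 12: x = -15, y = -33
step 13: x = -10, y = -37
step 14: x = -7, y = -44
step 15: x = -3, y = -53
The first disagreement with the log is at step 8, where the value should be y = -45.

step 8, y = -45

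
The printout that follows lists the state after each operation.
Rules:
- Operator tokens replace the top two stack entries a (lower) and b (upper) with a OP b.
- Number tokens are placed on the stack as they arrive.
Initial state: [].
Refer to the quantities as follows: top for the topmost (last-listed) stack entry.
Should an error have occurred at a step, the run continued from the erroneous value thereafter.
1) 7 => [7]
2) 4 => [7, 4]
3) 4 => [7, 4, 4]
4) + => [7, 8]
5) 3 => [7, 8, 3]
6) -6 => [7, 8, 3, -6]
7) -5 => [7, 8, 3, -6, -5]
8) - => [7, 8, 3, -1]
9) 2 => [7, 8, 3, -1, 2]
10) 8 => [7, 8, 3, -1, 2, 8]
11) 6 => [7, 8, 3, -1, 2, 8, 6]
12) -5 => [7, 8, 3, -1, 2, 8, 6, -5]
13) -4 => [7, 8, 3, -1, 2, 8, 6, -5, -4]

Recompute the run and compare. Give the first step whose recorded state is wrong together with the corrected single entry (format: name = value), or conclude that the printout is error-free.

no error

Step 1: push 7: top = 7 — agrees with the printout.
Step 2: push 4: top = 4 — agrees with the printout.
Step 3: push 4: top = 4 — agrees with the printout.
Step 4: 4 + 4 = 8 — matches.
Step 5: push 3: top = 3 — exactly as logged.
Step 6: push -6: top = -6 — consistent with the printout.
Step 7: push -5: top = -5 — confirmed correct.
Step 8: -6 - -5 = -1 — verified.
Step 9: push 2: top = 2 — matches.
Step 10: push 8: top = 8 — consistent with the printout.
Step 11: push 6: top = 6 — confirmed correct.
Step 12: push -5: top = -5 — same as recorded.
Step 13: push -4: top = -4 — exactly as logged.
All entries verified; no error found.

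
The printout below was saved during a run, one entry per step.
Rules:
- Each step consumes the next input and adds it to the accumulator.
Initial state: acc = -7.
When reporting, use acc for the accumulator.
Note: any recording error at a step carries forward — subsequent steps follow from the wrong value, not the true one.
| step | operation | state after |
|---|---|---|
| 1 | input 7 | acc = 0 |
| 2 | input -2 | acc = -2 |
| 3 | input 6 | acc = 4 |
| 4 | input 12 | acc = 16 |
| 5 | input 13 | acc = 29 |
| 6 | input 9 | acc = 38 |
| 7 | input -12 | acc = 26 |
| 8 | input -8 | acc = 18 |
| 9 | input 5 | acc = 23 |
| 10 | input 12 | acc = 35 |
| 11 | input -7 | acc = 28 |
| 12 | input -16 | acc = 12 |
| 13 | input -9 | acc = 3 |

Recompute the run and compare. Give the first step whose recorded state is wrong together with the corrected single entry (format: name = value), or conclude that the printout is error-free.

no error

Recomputing the run from the initial state:
step 1: acc = 0
step 2: acc = -2
step 3: acc = 4
step 4: acc = 16
step 5: acc = 29
step 6: acc = 38
step 7: acc = 26
step 8: acc = 18
step 9: acc = 23
step 10: acc = 35
step 11: acc = 28
step 12: acc = 12
step 13: acc = 3
This matches the printout at every step.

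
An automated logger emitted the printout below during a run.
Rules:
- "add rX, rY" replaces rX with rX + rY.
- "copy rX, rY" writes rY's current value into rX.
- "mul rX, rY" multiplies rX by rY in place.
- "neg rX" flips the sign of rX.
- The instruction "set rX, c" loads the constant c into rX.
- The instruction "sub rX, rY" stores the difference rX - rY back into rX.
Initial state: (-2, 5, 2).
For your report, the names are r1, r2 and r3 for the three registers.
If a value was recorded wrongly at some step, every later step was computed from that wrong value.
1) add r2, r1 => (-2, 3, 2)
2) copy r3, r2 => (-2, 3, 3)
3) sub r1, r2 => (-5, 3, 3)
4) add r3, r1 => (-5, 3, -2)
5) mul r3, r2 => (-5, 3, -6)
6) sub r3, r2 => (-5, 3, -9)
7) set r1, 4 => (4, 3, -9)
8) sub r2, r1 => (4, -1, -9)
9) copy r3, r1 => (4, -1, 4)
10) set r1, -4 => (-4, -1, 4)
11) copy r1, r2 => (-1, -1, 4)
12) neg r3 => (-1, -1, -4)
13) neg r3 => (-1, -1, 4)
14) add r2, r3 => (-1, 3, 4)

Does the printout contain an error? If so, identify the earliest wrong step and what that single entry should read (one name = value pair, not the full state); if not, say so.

no error

step 1: r2 = 5 + -2 = 3 -> verified
step 2: r3 = 3 -> verified
step 3: r1 = -2 - 3 = -5 -> checks out
step 4: r3 = 3 + -5 = -2 -> in agreement
step 5: r3 = -2 * 3 = -6 -> agrees with the printout
step 6: r3 = -6 - 3 = -9 -> same as recorded
step 7: r1 = 4 -> no discrepancy
step 8: r2 = 3 - 4 = -1 -> matches
step 9: r3 = 4 -> checks out
step 10: r1 = -4 -> same as recorded
step 11: r1 = -1 -> same as recorded
step 12: r3 = -(4) = -4 -> no discrepancy
step 13: r3 = -(-4) = 4 -> checks out
step 14: r2 = -1 + 4 = 3 -> confirmed correct
All steps check out; nothing to correct.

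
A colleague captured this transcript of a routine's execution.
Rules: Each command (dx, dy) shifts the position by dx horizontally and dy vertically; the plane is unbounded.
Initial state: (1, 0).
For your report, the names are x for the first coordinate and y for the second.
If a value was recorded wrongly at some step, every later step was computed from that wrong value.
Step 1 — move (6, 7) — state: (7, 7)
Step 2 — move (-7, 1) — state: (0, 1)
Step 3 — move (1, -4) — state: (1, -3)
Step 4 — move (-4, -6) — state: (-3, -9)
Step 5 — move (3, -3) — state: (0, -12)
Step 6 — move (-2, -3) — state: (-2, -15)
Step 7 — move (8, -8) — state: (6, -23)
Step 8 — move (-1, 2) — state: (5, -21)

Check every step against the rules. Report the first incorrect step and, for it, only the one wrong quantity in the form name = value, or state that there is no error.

step 2, y = 8

Recomputing the run from the initial state:
step 1: x = 7, y = 7
step 2: x = 0, y = 8
step 3: x = 1, y = 4
step 4: x = -3, y = -2
step 5: x = 0, y = -5
step 6: x = -2, y = -8
step 7: x = 6, y = -16
step 8: x = 5, y = -14
The first disagreement with the transcript is at step 2, where the value should be y = 8.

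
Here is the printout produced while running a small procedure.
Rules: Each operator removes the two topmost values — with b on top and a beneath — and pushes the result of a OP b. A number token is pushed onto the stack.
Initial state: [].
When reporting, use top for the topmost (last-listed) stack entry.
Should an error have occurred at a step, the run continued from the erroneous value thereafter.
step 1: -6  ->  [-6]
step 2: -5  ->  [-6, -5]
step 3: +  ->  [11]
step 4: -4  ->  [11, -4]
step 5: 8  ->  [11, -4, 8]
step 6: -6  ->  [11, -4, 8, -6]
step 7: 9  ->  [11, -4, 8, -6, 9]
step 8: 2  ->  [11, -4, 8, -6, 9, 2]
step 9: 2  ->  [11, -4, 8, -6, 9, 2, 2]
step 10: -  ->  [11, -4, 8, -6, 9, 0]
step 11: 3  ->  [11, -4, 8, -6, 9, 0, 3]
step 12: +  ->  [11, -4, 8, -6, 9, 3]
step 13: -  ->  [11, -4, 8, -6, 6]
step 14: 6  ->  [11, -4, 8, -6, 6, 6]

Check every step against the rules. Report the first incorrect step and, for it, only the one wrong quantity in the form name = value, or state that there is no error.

step 3, top = -11

Recomputing the run from the initial state:
step 1: [-6]
step 2: [-6, -5]
step 3: [-11]
step 4: [-11, -4]
step 5: [-11, -4, 8]
step 6: [-11, -4, 8, -6]
step 7: [-11, -4, 8, -6, 9]
step 8: [-11, -4, 8, -6, 9, 2]
step 9: [-11, -4, 8, -6, 9, 2, 2]
step 10: [-11, -4, 8, -6, 9, 0]
step 11: [-11, -4, 8, -6, 9, 0, 3]
step 12: [-11, -4, 8, -6, 9, 3]
step 13: [-11, -4, 8, -6, 6]
step 14: [-11, -4, 8, -6, 6, 6]
The first disagreement with the printout is at step 3, where the value should be top = -11.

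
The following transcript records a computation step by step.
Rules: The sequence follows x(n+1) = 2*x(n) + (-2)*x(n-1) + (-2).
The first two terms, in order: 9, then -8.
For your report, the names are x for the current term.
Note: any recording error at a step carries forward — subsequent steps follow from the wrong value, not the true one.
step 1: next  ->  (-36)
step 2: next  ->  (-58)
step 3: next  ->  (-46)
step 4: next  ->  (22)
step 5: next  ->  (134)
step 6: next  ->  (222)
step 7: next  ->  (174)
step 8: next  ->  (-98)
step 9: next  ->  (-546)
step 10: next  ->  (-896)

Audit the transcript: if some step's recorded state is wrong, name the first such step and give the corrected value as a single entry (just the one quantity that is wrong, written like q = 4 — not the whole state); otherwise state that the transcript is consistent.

step 10, x = -898

Recomputing the run from the initial state:
step 1: x = -36
step 2: x = -58
step 3: x = -46
step 4: x = 22
step 5: x = 134
step 6: x = 222
step 7: x = 174
step 8: x = -98
step 9: x = -546
step 10: x = -898
The first disagreement with the transcript is at step 10, where the value should be x = -898.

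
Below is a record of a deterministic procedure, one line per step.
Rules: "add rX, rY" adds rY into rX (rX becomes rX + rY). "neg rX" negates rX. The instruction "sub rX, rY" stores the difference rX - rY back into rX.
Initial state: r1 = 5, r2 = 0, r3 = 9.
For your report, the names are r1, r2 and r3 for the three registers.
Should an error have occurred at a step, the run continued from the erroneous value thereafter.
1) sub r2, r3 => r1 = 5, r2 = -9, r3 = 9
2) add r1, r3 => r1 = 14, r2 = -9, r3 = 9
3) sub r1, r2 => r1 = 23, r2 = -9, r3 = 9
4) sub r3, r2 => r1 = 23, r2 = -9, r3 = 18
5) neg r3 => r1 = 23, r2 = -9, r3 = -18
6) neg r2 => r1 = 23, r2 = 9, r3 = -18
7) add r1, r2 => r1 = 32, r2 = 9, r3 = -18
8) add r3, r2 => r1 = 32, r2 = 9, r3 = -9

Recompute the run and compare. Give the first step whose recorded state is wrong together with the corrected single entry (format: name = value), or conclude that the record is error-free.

no error

Recomputing the run from the initial state:
step 1: r1 = 5, r2 = -9, r3 = 9
step 2: r1 = 14, r2 = -9, r3 = 9
step 3: r1 = 23, r2 = -9, r3 = 9
step 4: r1 = 23, r2 = -9, r3 = 18
step 5: r1 = 23, r2 = -9, r3 = -18
step 6: r1 = 23, r2 = 9, r3 = -18
step 7: r1 = 32, r2 = 9, r3 = -18
step 8: r1 = 32, r2 = 9, r3 = -9
This matches the record at every step.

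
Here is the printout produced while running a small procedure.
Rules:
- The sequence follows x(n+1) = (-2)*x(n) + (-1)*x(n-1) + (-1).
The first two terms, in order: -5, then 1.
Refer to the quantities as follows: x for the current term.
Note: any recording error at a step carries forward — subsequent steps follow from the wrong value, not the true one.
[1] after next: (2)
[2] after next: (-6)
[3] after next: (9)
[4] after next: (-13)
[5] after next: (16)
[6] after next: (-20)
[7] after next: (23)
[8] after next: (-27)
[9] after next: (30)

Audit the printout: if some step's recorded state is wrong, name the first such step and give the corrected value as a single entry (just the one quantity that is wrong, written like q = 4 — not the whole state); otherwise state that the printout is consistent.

step 1: x = -2*(1) + (-1)*(-5) + (-1) = 2 -> in agreement
step 2: x = -2*(2) + (-1)*(1) + (-1) = -6 -> no discrepancy
step 3: x = -2*(-6) + (-1)*(2) + (-1) = 9 -> no discrepancy
step 4: x = -2*(9) + (-1)*(-6) + (-1) = -13 -> same as recorded
step 5: x = -2*(-13) + (-1)*(9) + (-1) = 16 -> in agreement
step 6: x = -2*(16) + (-1)*(-13) + (-1) = -20 -> checks out
step 7: x = -2*(-20) + (-1)*(16) + (-1) = 23 -> no discrepancy
step 8: x = -2*(23) + (-1)*(-20) + (-1) = -27 -> exactly as logged
step 9: x = -2*(-27) + (-1)*(23) + (-1) = 30 -> matches
The whole run recomputes cleanly — no discrepancies.

no error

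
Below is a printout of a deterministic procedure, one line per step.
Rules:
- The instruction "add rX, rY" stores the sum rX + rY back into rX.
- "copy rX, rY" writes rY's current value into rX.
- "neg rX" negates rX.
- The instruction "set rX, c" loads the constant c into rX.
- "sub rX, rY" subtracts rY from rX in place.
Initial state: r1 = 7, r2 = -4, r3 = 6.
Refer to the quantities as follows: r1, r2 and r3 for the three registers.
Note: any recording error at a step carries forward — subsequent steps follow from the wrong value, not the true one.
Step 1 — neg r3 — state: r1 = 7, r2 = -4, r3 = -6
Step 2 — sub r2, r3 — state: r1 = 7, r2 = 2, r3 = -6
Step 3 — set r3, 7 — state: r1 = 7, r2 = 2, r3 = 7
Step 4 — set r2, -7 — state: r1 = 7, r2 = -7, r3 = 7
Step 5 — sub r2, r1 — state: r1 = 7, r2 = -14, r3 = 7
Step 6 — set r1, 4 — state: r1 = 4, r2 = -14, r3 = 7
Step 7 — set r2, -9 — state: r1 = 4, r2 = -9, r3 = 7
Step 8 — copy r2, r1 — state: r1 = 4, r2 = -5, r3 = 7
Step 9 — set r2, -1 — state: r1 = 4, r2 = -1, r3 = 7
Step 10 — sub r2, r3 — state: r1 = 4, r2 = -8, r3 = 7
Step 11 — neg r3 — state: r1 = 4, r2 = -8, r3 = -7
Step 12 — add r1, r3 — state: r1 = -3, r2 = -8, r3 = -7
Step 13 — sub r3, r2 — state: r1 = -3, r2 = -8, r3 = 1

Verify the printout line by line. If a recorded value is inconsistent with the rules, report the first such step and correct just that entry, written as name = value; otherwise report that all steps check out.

step 8, r2 = 4

Recomputing the run from the initial state:
step 1: r1 = 7, r2 = -4, r3 = -6
step 2: r1 = 7, r2 = 2, r3 = -6
step 3: r1 = 7, r2 = 2, r3 = 7
step 4: r1 = 7, r2 = -7, r3 = 7
step 5: r1 = 7, r2 = -14, r3 = 7
step 6: r1 = 4, r2 = -14, r3 = 7
step 7: r1 = 4, r2 = -9, r3 = 7
step 8: r1 = 4, r2 = 4, r3 = 7
step 9: r1 = 4, r2 = -1, r3 = 7
step 10: r1 = 4, r2 = -8, r3 = 7
step 11: r1 = 4, r2 = -8, r3 = -7
step 12: r1 = -3, r2 = -8, r3 = -7
step 13: r1 = -3, r2 = -8, r3 = 1
The first disagreement with the printout is at step 8, where the value should be r2 = 4.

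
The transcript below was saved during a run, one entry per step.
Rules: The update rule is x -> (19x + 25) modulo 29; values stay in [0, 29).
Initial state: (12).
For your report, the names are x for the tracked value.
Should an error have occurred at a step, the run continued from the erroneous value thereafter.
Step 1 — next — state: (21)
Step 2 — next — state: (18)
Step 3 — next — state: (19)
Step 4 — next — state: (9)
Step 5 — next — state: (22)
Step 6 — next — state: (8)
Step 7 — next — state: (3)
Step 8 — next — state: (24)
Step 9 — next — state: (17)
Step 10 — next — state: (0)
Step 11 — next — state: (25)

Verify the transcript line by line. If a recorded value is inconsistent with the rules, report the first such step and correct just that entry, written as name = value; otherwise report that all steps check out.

no error

1. x = (19*12 + 25) mod 29 = 21 (verified)
2. x = (19*21 + 25) mod 29 = 18 (no discrepancy)
3. x = (19*18 + 25) mod 29 = 19 (matches)
4. x = (19*19 + 25) mod 29 = 9 (no discrepancy)
5. x = (19*9 + 25) mod 29 = 22 (matches)
6. x = (19*22 + 25) mod 29 = 8 (confirmed correct)
7. x = (19*8 + 25) mod 29 = 3 (verified)
8. x = (19*3 + 25) mod 29 = 24 (matches)
9. x = (19*24 + 25) mod 29 = 17 (no discrepancy)
10. x = (19*17 + 25) mod 29 = 0 (no discrepancy)
11. x = (19*0 + 25) mod 29 = 25 (checks out)
Every step is consistent.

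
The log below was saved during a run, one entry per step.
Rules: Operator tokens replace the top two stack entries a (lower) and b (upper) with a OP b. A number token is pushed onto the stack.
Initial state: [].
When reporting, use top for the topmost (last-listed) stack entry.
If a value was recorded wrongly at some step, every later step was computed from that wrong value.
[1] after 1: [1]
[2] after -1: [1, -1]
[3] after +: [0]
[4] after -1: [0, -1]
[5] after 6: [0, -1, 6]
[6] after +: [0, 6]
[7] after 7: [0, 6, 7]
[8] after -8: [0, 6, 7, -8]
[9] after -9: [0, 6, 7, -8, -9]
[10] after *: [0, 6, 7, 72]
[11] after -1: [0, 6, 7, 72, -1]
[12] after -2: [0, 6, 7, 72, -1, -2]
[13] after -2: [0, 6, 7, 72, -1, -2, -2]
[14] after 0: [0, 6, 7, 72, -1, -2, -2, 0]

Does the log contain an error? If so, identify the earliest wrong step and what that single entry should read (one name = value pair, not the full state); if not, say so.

step 6, top = 5

Recomputing the run from the initial state:
step 1: [1]
step 2: [1, -1]
step 3: [0]
step 4: [0, -1]
step 5: [0, -1, 6]
step 6: [0, 5]
step 7: [0, 5, 7]
step 8: [0, 5, 7, -8]
step 9: [0, 5, 7, -8, -9]
step 10: [0, 5, 7, 72]
step 11: [0, 5, 7, 72, -1]
step 12: [0, 5, 7, 72, -1, -2]
step 13: [0, 5, 7, 72, -1, -2, -2]
step 14: [0, 5, 7, 72, -1, -2, -2, 0]
The first disagreement with the log is at step 6, where the value should be top = 5.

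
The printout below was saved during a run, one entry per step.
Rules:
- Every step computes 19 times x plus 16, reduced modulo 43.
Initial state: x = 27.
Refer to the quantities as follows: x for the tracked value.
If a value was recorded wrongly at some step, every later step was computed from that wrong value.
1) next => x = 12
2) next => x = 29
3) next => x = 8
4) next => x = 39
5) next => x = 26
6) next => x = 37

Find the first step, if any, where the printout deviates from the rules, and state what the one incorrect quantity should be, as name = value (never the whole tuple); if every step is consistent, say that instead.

step 1, x = 13

step 1: x = (19*27 + 16) mod 43 = 13 -> not what was recorded
The audit stops at step 1: the recorded entry is wrong and should be x = 13.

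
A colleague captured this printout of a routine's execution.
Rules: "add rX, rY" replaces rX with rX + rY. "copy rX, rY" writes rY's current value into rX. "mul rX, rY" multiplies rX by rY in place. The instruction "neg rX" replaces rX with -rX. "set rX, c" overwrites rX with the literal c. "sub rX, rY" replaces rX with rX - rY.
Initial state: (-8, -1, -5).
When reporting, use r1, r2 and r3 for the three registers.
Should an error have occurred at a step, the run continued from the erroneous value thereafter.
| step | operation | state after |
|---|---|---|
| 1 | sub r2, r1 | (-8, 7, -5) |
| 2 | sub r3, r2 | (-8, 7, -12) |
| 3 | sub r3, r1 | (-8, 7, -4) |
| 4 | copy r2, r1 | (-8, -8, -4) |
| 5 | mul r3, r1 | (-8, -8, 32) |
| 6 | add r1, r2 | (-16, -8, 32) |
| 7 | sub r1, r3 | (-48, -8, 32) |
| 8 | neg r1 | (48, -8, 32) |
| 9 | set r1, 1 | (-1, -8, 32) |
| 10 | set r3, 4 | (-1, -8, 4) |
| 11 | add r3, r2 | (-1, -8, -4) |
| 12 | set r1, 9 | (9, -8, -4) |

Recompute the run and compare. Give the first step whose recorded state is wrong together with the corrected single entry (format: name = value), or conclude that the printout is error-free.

step 1: r2 = -1 - -8 = 7 -> in agreement
step 2: r3 = -5 - 7 = -12 -> agrees with the printout
step 3: r3 = -12 - -8 = -4 -> no discrepancy
step 4: r2 = -8 -> confirmed correct
step 5: r3 = -4 * -8 = 32 -> confirmed correct
step 6: r1 = -8 + -8 = -16 -> matches
step 7: r1 = -16 - 32 = -48 -> consistent with the printout
step 8: r1 = -(-48) = 48 -> consistent with the printout
step 9: r1 = 1 -> the recorded entry deviates here
The earliest wrong entry is at step 9: it should read r1 = 1.

step 9, r1 = 1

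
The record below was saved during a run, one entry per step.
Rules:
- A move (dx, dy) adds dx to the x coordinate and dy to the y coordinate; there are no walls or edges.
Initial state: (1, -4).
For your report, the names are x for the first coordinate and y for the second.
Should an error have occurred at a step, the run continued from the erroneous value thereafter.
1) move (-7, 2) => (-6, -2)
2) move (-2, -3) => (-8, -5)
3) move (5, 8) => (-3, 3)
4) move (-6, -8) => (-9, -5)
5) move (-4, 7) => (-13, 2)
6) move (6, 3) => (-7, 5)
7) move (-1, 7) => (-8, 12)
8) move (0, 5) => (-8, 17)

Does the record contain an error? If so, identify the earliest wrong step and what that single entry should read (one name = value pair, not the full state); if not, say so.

Recomputing the run from the initial state:
step 1: x = -6, y = -2
step 2: x = -8, y = -5
step 3: x = -3, y = 3
step 4: x = -9, y = -5
step 5: x = -13, y = 2
step 6: x = -7, y = 5
step 7: x = -8, y = 12
step 8: x = -8, y = 17
This matches the record at every step.

no error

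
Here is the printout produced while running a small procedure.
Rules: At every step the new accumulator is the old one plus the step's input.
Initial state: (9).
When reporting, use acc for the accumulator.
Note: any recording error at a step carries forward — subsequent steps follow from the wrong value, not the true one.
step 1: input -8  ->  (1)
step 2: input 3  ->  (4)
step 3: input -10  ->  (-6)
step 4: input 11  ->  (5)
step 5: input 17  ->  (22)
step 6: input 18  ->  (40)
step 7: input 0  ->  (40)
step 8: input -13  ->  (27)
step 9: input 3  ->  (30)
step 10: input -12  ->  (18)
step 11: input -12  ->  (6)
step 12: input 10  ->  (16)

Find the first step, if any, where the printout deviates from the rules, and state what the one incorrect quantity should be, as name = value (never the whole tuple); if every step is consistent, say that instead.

no error

1. acc = 9 + -8 = 1 (matches)
2. acc = 1 + 3 = 4 (matches)
3. acc = 4 + -10 = -6 (exactly as logged)
4. acc = -6 + 11 = 5 (checks out)
5. acc = 5 + 17 = 22 (consistent with the printout)
6. acc = 22 + 18 = 40 (checks out)
7. acc = 40 + 0 = 40 (agrees with the printout)
8. acc = 40 + -13 = 27 (confirmed correct)
9. acc = 27 + 3 = 30 (confirmed correct)
10. acc = 30 + -12 = 18 (verified)
11. acc = 18 + -12 = 6 (verified)
12. acc = 6 + 10 = 16 (matches)
Each recorded entry agrees with the recomputation.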